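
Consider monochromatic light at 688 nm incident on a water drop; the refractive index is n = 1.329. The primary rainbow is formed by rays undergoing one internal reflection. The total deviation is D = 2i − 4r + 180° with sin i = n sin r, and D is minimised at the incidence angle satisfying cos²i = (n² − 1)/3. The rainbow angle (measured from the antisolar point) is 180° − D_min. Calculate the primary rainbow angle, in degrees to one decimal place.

cos²i = (1.76624 − 1)/3 = 0.25541; i = arccos(0.50538) = 59.643°.
sin r = sin 59.643°/1.329 = 0.64928; r = 40.487°.
D_min = 2·59.643° − 4·40.487° + 180° = 137.337°.
Rainbow angle = 180° − D_min = 42.663°.

42.7°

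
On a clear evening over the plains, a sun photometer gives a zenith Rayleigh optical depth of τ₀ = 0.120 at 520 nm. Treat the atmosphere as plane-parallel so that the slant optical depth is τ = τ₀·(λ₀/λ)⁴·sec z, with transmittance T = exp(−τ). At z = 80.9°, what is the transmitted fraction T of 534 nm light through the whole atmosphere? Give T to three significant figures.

sec 80.9° = 6.3228.
τ = 0.120 × (520/534)⁴ × 6.3228 = 0.120 × 0.8992 × 6.3228 = 0.6822.
T = exp(−0.6822) = 0.5055.

0.505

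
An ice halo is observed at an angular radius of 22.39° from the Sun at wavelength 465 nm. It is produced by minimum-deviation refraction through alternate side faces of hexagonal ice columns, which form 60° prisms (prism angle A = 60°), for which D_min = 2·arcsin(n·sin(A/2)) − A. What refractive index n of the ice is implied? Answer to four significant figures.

1.317

Rearranging: n = sin((D_min + A)/2) / sin(A/2).
(D_min + A)/2 = (22.39° + 60°)/2 = 41.195°.
n = sin 41.195° / sin 30° = 0.6586 / 0.5000 = 1.3172.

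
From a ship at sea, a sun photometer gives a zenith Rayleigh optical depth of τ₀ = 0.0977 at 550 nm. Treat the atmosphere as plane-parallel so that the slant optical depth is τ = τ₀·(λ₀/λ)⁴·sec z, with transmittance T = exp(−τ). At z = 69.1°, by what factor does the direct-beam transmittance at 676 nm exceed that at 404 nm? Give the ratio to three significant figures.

2.27

Airmass: sec 69.1° = 2.8032.
τ(676 nm) = 0.0977 × (550/676)⁴ × 2.8032 = 0.0977 × 0.4382 × 2.8032 = 0.1200.
τ(404 nm) = 0.0977 × (550/404)⁴ × 2.8032 = 0.0977 × 3.4350 × 2.8032 = 0.9407.
T(676)/T(404) = exp(τ_B − τ_A) = exp(0.8207) = 2.2722.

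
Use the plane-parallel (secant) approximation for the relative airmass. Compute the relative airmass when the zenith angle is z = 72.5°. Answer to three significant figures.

3.33

X = sec z = 1/cos 72.5° = 1/0.3007 = 3.3255.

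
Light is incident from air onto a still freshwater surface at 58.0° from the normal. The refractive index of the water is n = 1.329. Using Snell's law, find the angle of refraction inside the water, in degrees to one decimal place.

Snell: sin θ_r = sin θ_i / n = sin 58.0° / 1.329 = 0.8480 / 1.329 = 0.6381.
θ_r = arcsin(0.6381) = 39.65°.

39.7°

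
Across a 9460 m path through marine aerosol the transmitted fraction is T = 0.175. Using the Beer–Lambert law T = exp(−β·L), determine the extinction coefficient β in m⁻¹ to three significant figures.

0.000184 m⁻¹

Beer–Lambert: T = exp(−βL) ⇒ β = −ln(T)/L = −ln(0.175)/9460 = 1.7430/9460 = 0.0001842 m⁻¹.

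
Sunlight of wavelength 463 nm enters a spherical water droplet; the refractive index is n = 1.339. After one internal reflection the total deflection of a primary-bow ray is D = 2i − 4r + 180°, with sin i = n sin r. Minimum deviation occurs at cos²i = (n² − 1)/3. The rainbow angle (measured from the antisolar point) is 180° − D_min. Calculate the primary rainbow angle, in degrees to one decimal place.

41.2°

cos²i = (1.79292 − 1)/3 = 0.26431; i = arccos(0.51411) = 59.062°.
sin r = sin 59.062°/1.339 = 0.64057; r = 39.834°.
D_min = 2·59.062° − 4·39.834° + 180° = 138.786°.
Rainbow angle = 180° − D_min = 41.214°.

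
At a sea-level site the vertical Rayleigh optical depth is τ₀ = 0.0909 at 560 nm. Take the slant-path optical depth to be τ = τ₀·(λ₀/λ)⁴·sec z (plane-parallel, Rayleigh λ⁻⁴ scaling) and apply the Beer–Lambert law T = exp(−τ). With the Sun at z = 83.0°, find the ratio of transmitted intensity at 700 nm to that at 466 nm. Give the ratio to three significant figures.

3.49

Airmass: sec 83.0° = 8.2055.
τ(700 nm) = 0.0909 × (560/700)⁴ × 8.2055 = 0.0909 × 0.4096 × 8.2055 = 0.3055.
τ(466 nm) = 0.0909 × (560/466)⁴ × 8.2055 = 0.0909 × 2.0855 × 8.2055 = 1.5555.
T(700)/T(466) = exp(τ_B − τ_A) = exp(1.2500) = 3.4904.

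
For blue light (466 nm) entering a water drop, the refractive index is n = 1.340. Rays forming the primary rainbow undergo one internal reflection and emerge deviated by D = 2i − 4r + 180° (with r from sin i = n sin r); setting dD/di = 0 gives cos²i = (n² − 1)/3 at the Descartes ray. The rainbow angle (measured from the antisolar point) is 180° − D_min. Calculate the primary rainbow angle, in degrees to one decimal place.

cos²i = (1.79560 − 1)/3 = 0.26520; i = arccos(0.51498) = 59.004°.
sin r = sin 59.004°/1.340 = 0.63971; r = 39.770°.
D_min = 2·59.004° − 4·39.770° + 180° = 138.929°.
Rainbow angle = 180° − D_min = 41.071°.

41.1°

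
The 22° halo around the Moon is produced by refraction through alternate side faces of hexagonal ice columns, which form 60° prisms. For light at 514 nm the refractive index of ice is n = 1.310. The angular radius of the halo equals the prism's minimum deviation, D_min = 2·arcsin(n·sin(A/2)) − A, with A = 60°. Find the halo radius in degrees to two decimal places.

21.84°

n·sin(A/2) = 1.310 × sin 30° = 1.310 × 0.5000 = 0.6550.
D_min = 2·arcsin(0.6550) − 60° = 2 × 40.920° − 60° = 21.839°.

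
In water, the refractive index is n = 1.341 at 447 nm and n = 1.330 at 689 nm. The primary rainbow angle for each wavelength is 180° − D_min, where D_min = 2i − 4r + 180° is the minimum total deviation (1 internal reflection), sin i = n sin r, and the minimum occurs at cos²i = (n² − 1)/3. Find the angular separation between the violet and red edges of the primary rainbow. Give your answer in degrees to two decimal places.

At 447 nm (n = 1.341): cos²i = 0.26609 → i = 58.946°, r = 39.705°, D_min = 139.071°, rainbow angle = 40.929°.
At 689 nm (n = 1.330): cos²i = 0.25630 → i = 59.585°, r = 40.422°, D_min = 137.484°, rainbow angle = 42.516°.
Angular width = |40.929° − 42.516°| = 1.588°.

1.59°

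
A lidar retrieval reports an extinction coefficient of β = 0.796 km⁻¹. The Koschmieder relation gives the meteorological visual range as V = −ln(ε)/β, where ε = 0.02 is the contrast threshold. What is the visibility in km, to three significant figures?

4.91 km

V = −ln(0.02) / 0.796 = 3.912 / 0.796 = 4.9146 km.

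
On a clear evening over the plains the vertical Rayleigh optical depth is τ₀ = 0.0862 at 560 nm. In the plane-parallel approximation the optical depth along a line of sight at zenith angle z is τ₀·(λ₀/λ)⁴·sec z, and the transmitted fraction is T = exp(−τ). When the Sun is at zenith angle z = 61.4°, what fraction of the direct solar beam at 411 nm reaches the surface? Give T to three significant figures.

0.538

sec 61.4° = 2.0890.
τ = 0.0862 × (560/411)⁴ × 2.0890 = 0.0862 × 3.4466 × 2.0890 = 0.6206.
T = exp(−0.6206) = 0.5376.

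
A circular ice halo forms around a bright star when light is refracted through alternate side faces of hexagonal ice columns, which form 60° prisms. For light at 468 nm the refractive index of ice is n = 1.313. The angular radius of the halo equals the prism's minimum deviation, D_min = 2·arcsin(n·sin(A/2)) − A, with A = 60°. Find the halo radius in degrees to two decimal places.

n·sin(A/2) = 1.313 × sin 30° = 1.313 × 0.5000 = 0.6565.
D_min = 2·arcsin(0.6565) − 60° = 2 × 41.033° − 60° = 22.067°.

22.07°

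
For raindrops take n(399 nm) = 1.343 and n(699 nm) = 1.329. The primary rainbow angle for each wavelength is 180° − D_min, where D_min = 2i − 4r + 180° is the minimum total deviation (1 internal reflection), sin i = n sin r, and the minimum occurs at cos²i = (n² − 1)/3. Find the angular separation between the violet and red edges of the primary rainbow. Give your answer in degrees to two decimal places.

2.02°

At 399 nm (n = 1.343): cos²i = 0.26788 → i = 58.830°, r = 39.577°, D_min = 139.354°, rainbow angle = 40.646°.
At 699 nm (n = 1.329): cos²i = 0.25541 → i = 59.643°, r = 40.487°, D_min = 137.337°, rainbow angle = 42.663°.
Angular width = |40.646° − 42.663°| = 2.017°.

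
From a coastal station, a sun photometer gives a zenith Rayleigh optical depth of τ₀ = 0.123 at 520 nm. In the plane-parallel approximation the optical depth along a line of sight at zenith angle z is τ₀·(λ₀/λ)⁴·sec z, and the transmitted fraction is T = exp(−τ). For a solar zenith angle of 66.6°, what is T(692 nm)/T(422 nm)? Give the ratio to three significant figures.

1.85

Airmass: sec 66.6° = 2.5180.
τ(692 nm) = 0.123 × (520/692)⁴ × 2.5180 = 0.123 × 0.3189 × 2.5180 = 0.0988.
τ(422 nm) = 0.123 × (520/422)⁴ × 2.5180 = 0.123 × 2.3055 × 2.5180 = 0.7140.
T(692)/T(422) = exp(τ_B − τ_A) = exp(0.6153) = 1.8502.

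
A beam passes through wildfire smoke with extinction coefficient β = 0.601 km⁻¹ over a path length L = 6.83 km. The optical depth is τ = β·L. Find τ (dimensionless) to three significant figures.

τ = β·L = 0.601 × 6.83 = 4.1048.

4.10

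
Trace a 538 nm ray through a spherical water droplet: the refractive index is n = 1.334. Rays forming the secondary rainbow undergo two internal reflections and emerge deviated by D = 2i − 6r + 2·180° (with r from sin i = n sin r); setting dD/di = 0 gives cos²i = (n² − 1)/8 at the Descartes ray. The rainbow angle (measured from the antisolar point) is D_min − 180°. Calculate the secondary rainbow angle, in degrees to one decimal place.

cos²i = (1.77956 − 1)/8 = 0.09744; i = arccos(0.31216) = 71.810°.
sin r = sin 71.810°/1.334 = 0.71217; r = 45.411°.
D_min = 2·71.810° − 6·45.411° + 360° = 231.153°.
Rainbow angle = D_min − 180° = 51.153°.

51.2°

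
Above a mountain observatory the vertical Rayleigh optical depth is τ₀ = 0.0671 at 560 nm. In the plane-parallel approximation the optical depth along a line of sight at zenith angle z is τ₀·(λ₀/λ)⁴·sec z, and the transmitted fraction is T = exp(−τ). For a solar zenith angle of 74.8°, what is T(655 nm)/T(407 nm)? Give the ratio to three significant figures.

Airmass: sec 74.8° = 3.8140.
τ(655 nm) = 0.0671 × (560/655)⁴ × 3.8140 = 0.0671 × 0.5343 × 3.8140 = 0.1367.
τ(407 nm) = 0.0671 × (560/407)⁴ × 3.8140 = 0.0671 × 3.5841 × 3.8140 = 0.9172.
T(655)/T(407) = exp(τ_B − τ_A) = exp(0.7805) = 2.1826.

2.18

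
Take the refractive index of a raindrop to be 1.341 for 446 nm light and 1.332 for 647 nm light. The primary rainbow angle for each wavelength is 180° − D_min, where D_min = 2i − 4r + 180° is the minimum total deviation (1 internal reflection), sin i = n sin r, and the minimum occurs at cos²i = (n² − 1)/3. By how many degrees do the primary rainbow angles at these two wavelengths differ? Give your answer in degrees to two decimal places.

At 446 nm (n = 1.341): cos²i = 0.26609 → i = 58.946°, r = 39.705°, D_min = 139.071°, rainbow angle = 40.929°.
At 647 nm (n = 1.332): cos²i = 0.25807 → i = 59.469°, r = 40.290°, D_min = 137.776°, rainbow angle = 42.224°.
Angular width = |40.929° − 42.224°| = 1.295°.

1.29°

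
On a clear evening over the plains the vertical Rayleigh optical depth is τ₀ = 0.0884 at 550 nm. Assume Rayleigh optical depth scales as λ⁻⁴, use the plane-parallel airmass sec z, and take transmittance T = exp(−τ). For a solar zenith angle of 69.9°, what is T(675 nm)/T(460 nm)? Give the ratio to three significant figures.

Airmass: sec 69.9° = 2.9099.
τ(675 nm) = 0.0884 × (550/675)⁴ × 2.9099 = 0.0884 × 0.4408 × 2.9099 = 0.1134.
τ(460 nm) = 0.0884 × (550/460)⁴ × 2.9099 = 0.0884 × 2.0437 × 2.9099 = 0.5257.
T(675)/T(460) = exp(τ_B − τ_A) = exp(0.4123) = 1.5103.

1.51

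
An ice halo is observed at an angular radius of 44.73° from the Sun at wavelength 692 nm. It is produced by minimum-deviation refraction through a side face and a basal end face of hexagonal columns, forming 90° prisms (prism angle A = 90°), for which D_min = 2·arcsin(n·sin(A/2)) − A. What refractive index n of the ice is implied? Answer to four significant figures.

1.305

Rearranging: n = sin((D_min + A)/2) / sin(A/2).
(D_min + A)/2 = (44.73° + 90°)/2 = 67.365°.
n = sin 67.365° / sin 45° = 0.9230 / 0.7071 = 1.3053.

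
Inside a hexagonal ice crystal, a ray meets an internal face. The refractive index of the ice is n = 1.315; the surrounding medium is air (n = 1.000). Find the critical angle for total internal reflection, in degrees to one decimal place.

sin θ_c = n_air / n = 1.000 / 1.315 = 0.7605.
θ_c = arcsin(0.7605) = 49.50°.

49.5°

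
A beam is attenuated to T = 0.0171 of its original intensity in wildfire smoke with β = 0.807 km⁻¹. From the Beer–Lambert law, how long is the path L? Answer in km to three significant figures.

5.04 km

Beer–Lambert: T = exp(−βL) ⇒ L = −ln(T)/β = −ln(0.0171)/0.807 = 4.0687/0.807 = 5.042 km.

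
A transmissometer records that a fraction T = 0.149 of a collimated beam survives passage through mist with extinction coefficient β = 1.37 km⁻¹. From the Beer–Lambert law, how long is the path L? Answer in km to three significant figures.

Beer–Lambert: T = exp(−βL) ⇒ L = −ln(T)/β = −ln(0.149)/1.37 = 1.9038/1.37 = 1.39 km.

1.39 km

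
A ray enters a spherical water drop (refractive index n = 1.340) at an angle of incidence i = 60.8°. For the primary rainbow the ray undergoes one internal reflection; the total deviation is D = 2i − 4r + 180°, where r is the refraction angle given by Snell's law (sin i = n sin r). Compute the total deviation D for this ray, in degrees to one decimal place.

139.0°

sin r = sin 60.8° / 1.340 = 0.8729/1.340 = 0.6514; r = 40.65°.
D = 2·60.8° − 4·40.65° + 180° = 121.60° − 162.60° + 180° = 139.00°.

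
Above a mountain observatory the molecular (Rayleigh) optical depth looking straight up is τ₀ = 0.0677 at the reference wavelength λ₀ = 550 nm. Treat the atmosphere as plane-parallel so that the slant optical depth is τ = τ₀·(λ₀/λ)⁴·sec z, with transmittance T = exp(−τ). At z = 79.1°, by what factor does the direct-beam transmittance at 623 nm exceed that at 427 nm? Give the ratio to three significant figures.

2.16

Airmass: sec 79.1° = 5.2883.
τ(623 nm) = 0.0677 × (550/623)⁴ × 5.2883 = 0.0677 × 0.6074 × 5.2883 = 0.2175.
τ(427 nm) = 0.0677 × (550/427)⁴ × 5.2883 = 0.0677 × 2.7526 × 5.2883 = 0.9855.
T(623)/T(427) = exp(τ_B − τ_A) = exp(0.7680) = 2.1555.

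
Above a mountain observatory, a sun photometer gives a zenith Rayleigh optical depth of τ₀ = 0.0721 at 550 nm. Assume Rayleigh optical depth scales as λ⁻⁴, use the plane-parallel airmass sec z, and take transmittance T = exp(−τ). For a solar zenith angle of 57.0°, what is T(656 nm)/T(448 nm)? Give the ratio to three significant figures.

Airmass: sec 57.0° = 1.8361.
τ(656 nm) = 0.0721 × (550/656)⁴ × 1.8361 = 0.0721 × 0.4941 × 1.8361 = 0.0654.
τ(448 nm) = 0.0721 × (550/448)⁴ × 1.8361 = 0.0721 × 2.2716 × 1.8361 = 0.3007.
T(656)/T(448) = exp(τ_B − τ_A) = exp(0.2353) = 1.2653.

1.27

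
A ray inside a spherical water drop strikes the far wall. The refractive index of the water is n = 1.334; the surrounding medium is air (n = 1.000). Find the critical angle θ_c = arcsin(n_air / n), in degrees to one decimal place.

sin θ_c = n_air / n = 1.000 / 1.334 = 0.7496.
θ_c = arcsin(0.7496) = 48.56°.

48.6°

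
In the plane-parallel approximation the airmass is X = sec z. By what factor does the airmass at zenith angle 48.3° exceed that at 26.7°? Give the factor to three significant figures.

1.34

X(48.3°)/X(26.7°) = sec 48.3° / sec 26.7° = cos 26.7° / cos 48.3° = 0.8934/0.6652 = 1.3430.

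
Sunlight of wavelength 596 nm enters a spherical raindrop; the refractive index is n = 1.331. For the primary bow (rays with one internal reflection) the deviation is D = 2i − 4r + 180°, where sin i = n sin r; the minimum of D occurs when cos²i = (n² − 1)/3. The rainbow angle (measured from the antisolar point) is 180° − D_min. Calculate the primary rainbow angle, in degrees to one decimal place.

cos²i = (1.77156 − 1)/3 = 0.25719; i = arccos(0.50714) = 59.527°.
sin r = sin 59.527°/1.331 = 0.64753; r = 40.356°.
D_min = 2·59.527° − 4·40.356° + 180° = 137.630°.
Rainbow angle = 180° − D_min = 42.370°.

42.4°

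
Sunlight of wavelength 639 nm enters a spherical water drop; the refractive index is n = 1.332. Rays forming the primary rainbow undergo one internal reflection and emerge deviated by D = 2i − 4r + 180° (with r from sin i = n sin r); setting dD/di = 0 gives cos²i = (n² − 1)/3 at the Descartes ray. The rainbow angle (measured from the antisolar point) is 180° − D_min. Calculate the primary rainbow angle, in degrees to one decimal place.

42.2°

cos²i = (1.77422 − 1)/3 = 0.25807; i = arccos(0.50801) = 59.469°.
sin r = sin 59.469°/1.332 = 0.64666; r = 40.290°.
D_min = 2·59.469° − 4·40.290° + 180° = 137.776°.
Rainbow angle = 180° − D_min = 42.224°.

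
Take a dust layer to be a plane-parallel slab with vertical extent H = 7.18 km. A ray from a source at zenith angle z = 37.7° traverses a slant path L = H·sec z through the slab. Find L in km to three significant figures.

sec z = 1/cos 37.7° = 1.2639.
L = 7.18 × 1.2639 = 9.075 km.

9.07 km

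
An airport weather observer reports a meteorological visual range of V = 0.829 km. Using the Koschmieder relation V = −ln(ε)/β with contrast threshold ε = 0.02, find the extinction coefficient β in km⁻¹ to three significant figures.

4.72 km⁻¹

β = −ln(0.02) / V = 3.912 / 0.829 = 4.7190 km⁻¹.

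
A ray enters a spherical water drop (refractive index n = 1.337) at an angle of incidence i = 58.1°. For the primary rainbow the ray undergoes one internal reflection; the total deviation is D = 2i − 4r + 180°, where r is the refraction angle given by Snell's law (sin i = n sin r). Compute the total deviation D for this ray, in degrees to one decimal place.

138.5°

sin r = sin 58.1° / 1.337 = 0.8490/1.337 = 0.6350; r = 39.42°.
D = 2·58.1° − 4·39.42° + 180° = 116.20° − 157.67° + 180° = 138.53°.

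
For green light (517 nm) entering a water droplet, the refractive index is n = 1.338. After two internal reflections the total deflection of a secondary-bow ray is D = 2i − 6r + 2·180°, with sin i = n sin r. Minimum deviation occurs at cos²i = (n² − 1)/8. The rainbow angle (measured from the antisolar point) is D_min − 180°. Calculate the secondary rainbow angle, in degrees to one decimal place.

52.2°

cos²i = (1.79024 − 1)/8 = 0.09878; i = arccos(0.31429) = 71.682°.
sin r = sin 71.682°/1.338 = 0.70951; r = 45.195°.
D_min = 2·71.682° − 6·45.195° + 360° = 232.193°.
Rainbow angle = D_min − 180° = 52.193°.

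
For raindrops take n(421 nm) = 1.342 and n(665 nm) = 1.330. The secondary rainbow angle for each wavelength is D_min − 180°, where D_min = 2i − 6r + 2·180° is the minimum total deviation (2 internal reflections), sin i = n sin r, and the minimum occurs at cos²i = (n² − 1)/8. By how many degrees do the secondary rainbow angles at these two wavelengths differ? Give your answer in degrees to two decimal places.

3.12°

At 421 nm (n = 1.342): cos²i = 0.10012 → i = 71.554°, r = 44.981°, D_min = 233.222°, rainbow angle = 53.222°.
At 665 nm (n = 1.330): cos²i = 0.09611 → i = 71.940°, r = 45.630°, D_min = 230.101°, rainbow angle = 50.101°.
Angular width = |53.222° − 50.101°| = 3.121°.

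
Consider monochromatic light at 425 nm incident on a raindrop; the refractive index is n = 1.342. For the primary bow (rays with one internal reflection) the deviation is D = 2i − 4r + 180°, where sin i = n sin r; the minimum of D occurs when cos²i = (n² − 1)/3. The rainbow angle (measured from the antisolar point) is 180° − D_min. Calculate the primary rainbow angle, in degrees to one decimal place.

40.8°

cos²i = (1.80096 − 1)/3 = 0.26699; i = arccos(0.51671) = 58.888°.
sin r = sin 58.888°/1.342 = 0.63797; r = 39.641°.
D_min = 2·58.888° − 4·39.641° + 180° = 139.213°.
Rainbow angle = 180° − D_min = 40.787°.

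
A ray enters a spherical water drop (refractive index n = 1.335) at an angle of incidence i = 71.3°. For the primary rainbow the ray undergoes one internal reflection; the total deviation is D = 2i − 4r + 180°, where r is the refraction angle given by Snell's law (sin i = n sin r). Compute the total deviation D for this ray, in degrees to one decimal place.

sin r = sin 71.3° / 1.335 = 0.9472/1.335 = 0.7095; r = 45.20°.
D = 2·71.3° − 4·45.20° + 180° = 142.60° − 180.78° + 180° = 141.82°.

141.8°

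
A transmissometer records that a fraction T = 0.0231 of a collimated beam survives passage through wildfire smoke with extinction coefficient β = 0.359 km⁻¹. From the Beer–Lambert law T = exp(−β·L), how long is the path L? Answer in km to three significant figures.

10.5 km

Beer–Lambert: T = exp(−βL) ⇒ L = −ln(T)/β = −ln(0.0231)/0.359 = 3.7679/0.359 = 10.5 km.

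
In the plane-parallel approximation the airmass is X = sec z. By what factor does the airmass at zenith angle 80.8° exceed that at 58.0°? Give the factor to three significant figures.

3.31

X(80.8°)/X(58.0°) = sec 80.8° / sec 58.0° = cos 58.0° / cos 80.8° = 0.5299/0.1599 = 3.3145.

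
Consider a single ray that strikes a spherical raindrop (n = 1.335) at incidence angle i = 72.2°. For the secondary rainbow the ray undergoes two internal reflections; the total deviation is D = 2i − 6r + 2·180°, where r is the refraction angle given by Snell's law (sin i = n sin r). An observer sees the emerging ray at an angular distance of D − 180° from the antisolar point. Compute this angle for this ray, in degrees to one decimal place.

51.4°

sin r = sin 72.2° / 1.335 = 0.9521/1.335 = 0.7132; r = 45.50°.
D = 2·72.2° − 6·45.50° + 2·180° = 144.40° − 272.98° + 360° = 231.42°.
Angle from antisolar point = D − 180° = 51.42°.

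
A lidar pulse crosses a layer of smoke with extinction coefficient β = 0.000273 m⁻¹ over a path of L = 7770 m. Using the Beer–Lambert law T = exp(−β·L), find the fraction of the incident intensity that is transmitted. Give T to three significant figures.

τ = β·L = 0.000273 × 7770 = 2.1212.
T = exp(−2.1212) = 0.1199.

0.120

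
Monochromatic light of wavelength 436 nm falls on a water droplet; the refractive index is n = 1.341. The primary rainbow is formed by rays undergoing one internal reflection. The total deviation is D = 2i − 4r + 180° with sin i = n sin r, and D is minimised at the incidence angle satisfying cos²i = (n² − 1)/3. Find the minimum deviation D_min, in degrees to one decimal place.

139.1°

cos²i = (1.79828 − 1)/3 = 0.26609; i = arccos(0.51584) = 58.946°.
sin r = sin 58.946°/1.341 = 0.63884; r = 39.705°.
D_min = 2·58.946° − 4·39.705° + 180° = 139.071°.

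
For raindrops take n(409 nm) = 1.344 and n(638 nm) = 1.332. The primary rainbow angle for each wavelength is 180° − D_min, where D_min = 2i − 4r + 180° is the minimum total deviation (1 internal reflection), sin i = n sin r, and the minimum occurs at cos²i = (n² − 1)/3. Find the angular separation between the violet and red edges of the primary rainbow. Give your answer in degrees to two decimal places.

1.72°

At 409 nm (n = 1.344): cos²i = 0.26878 → i = 58.772°, r = 39.512°, D_min = 139.495°, rainbow angle = 40.505°.
At 638 nm (n = 1.332): cos²i = 0.25807 → i = 59.469°, r = 40.290°, D_min = 137.776°, rainbow angle = 42.224°.
Angular width = |40.505° − 42.224°| = 1.719°.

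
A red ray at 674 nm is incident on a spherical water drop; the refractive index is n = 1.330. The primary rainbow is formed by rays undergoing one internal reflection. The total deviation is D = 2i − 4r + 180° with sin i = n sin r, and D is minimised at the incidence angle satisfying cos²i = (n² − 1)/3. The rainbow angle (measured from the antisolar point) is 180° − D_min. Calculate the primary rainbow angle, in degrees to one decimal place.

42.5°

cos²i = (1.76890 − 1)/3 = 0.25630; i = arccos(0.50626) = 59.585°.
sin r = sin 59.585°/1.330 = 0.64841; r = 40.422°.
D_min = 2·59.585° − 4·40.422° + 180° = 137.484°.
Rainbow angle = 180° − D_min = 42.516°.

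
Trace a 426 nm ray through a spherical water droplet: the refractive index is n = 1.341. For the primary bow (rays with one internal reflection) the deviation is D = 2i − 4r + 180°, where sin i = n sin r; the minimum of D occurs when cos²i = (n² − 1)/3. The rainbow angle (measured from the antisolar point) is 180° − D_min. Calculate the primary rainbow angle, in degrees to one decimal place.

cos²i = (1.79828 − 1)/3 = 0.26609; i = arccos(0.51584) = 58.946°.
sin r = sin 58.946°/1.341 = 0.63884; r = 39.705°.
D_min = 2·58.946° − 4·39.705° + 180° = 139.071°.
Rainbow angle = 180° − D_min = 40.929°.

40.9°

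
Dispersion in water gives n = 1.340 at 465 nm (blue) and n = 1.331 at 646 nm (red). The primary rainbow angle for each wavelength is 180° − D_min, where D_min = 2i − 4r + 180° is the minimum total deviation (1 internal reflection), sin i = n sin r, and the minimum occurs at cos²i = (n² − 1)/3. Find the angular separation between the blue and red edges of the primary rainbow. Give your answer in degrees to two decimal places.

1.30°

At 465 nm (n = 1.340): cos²i = 0.26520 → i = 59.004°, r = 39.770°, D_min = 138.929°, rainbow angle = 41.071°.
At 646 nm (n = 1.331): cos²i = 0.25719 → i = 59.527°, r = 40.356°, D_min = 137.630°, rainbow angle = 42.370°.
Angular width = |41.071° − 42.370°| = 1.299°.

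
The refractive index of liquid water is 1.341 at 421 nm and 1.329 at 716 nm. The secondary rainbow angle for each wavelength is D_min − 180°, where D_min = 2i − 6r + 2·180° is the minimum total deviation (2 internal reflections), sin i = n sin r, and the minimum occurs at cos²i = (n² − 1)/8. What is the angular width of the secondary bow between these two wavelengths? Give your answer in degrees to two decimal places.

3.13°

At 421 nm (n = 1.341): cos²i = 0.09979 → i = 71.586°, r = 45.034°, D_min = 232.966°, rainbow angle = 52.966°.
At 716 nm (n = 1.329): cos²i = 0.09578 → i = 71.972°, r = 45.685°, D_min = 229.837°, rainbow angle = 49.837°.
Angular width = |52.966° − 49.837°| = 3.129°.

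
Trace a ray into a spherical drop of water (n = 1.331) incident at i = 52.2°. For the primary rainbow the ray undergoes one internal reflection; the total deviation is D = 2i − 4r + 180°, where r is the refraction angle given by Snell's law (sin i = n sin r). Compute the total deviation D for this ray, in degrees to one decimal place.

sin r = sin 52.2° / 1.331 = 0.7902/1.331 = 0.5937; r = 36.42°.
D = 2·52.2° − 4·36.42° + 180° = 104.40° − 145.67° + 180° = 138.73°.

138.7°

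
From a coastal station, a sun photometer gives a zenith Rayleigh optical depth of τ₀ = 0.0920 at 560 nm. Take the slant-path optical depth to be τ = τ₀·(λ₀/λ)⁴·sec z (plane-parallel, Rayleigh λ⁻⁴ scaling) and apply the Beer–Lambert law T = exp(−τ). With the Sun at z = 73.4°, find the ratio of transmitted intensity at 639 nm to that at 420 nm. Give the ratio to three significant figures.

2.29

Airmass: sec 73.4° = 3.5003.
τ(639 nm) = 0.0920 × (560/639)⁴ × 3.5003 = 0.0920 × 0.5899 × 3.5003 = 0.1900.
τ(420 nm) = 0.0920 × (560/420)⁴ × 3.5003 = 0.0920 × 3.1605 × 3.5003 = 1.0178.
T(639)/T(420) = exp(τ_B − τ_A) = exp(0.8278) = 2.2883.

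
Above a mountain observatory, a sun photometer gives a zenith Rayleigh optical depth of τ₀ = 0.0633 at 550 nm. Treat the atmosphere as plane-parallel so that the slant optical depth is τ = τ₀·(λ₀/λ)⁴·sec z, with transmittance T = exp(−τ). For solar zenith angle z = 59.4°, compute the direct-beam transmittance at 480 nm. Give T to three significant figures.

0.807

sec 59.4° = 1.9645.
τ = 0.0633 × (550/480)⁴ × 1.9645 = 0.0633 × 1.7238 × 1.9645 = 0.2144.
T = exp(−0.2144) = 0.8071.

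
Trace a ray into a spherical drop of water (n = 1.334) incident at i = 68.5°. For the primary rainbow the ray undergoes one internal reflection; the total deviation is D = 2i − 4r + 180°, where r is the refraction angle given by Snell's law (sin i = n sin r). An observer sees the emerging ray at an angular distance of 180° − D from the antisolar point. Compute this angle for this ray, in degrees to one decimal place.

39.9°

sin r = sin 68.5° / 1.334 = 0.9304/1.334 = 0.6975; r = 44.22°.
D = 2·68.5° − 4·44.22° + 180° = 137.00° − 176.90° + 180° = 140.10°.
Angle from antisolar point = 180° − D = 39.90°.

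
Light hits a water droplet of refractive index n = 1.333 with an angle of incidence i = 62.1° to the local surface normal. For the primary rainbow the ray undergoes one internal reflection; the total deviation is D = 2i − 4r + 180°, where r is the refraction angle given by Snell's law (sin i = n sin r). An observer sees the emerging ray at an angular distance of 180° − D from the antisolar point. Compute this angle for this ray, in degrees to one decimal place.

sin r = sin 62.1° / 1.333 = 0.8838/1.333 = 0.6630; r = 41.53°.
D = 2·62.1° − 4·41.53° + 180° = 124.20° − 166.11° + 180° = 138.09°.
Angle from antisolar point = 180° − D = 41.91°.

41.9°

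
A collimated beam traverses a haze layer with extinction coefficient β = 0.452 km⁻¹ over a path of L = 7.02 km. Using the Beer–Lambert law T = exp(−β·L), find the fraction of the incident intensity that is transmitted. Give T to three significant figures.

0.0419

τ = β·L = 0.452 × 7.02 = 3.1730.
T = exp(−3.1730) = 0.0419.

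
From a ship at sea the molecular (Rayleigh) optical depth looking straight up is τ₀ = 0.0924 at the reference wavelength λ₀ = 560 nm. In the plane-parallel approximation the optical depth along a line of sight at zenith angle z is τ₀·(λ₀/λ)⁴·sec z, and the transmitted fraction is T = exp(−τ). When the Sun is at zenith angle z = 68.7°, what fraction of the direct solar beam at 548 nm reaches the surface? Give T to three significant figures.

sec 68.7° = 2.7529.
τ = 0.0924 × (560/548)⁴ × 2.7529 = 0.0924 × 1.0905 × 2.7529 = 0.2774.
T = exp(−0.2774) = 0.7578.

0.758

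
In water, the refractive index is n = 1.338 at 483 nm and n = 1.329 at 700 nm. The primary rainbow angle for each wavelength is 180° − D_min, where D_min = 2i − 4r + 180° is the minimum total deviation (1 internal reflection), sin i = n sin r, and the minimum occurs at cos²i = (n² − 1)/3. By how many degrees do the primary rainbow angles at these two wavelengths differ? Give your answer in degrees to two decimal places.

At 483 nm (n = 1.338): cos²i = 0.26341 → i = 59.120°, r = 39.899°, D_min = 138.643°, rainbow angle = 41.357°.
At 700 nm (n = 1.329): cos²i = 0.25541 → i = 59.643°, r = 40.487°, D_min = 137.337°, rainbow angle = 42.663°.
Angular width = |41.357° − 42.663°| = 1.307°.

1.31°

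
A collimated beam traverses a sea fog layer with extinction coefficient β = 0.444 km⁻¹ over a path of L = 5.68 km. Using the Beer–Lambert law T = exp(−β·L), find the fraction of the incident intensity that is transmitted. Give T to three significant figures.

0.0803

τ = β·L = 0.444 × 5.68 = 2.5219.
T = exp(−2.5219) = 0.0803.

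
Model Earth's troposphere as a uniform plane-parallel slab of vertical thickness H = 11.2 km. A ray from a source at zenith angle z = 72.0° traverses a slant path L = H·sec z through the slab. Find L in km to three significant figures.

36.2 km

sec z = 1/cos 72.0° = 3.2361.
L = 11.2 × 3.2361 = 36.244 km.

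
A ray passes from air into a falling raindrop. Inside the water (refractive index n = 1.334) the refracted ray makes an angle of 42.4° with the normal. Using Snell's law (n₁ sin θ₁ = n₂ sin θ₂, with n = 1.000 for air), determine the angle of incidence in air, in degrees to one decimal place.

64.1°

Snell: sin θ_i = n · sin θ_r = 1.334 × sin 42.4° = 1.334 × 0.6743 = 0.8995.
θ_i = arcsin(0.8995) = 64.09°.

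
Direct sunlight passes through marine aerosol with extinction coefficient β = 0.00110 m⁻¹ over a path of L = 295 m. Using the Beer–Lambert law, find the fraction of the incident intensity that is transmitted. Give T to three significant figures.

τ = β·L = 0.00110 × 295 = 0.3245.
T = exp(−0.3245) = 0.7229.

0.723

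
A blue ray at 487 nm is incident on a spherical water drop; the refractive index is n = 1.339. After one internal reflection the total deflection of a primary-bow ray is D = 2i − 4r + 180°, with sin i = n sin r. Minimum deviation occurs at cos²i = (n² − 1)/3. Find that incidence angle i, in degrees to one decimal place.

59.1°

cos²i = (1.339² − 1)/3 = (1.79292 − 1)/3 = 0.26431.
cos i = 0.51411, so i = 59.062°.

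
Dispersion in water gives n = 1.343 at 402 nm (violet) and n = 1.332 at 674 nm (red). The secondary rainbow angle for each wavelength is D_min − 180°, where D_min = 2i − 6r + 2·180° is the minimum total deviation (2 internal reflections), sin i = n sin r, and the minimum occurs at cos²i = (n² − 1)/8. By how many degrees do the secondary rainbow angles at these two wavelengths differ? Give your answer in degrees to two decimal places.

At 402 nm (n = 1.343): cos²i = 0.10046 → i = 71.522°, r = 44.928°, D_min = 233.478°, rainbow angle = 53.478°.
At 674 nm (n = 1.332): cos²i = 0.09678 → i = 71.875°, r = 45.520°, D_min = 230.628°, rainbow angle = 50.628°.
Angular width = |53.478° − 50.628°| = 2.849°.

2.85°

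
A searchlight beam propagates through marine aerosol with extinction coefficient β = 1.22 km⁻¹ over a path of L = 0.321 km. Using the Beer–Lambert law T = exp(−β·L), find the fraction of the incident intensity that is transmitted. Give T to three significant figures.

τ = β·L = 1.22 × 0.321 = 0.3916.
T = exp(−0.3916) = 0.6760.

0.676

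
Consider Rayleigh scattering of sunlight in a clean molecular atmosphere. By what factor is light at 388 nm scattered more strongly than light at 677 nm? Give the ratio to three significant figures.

Rayleigh scattering ∝ λ⁻⁴, so the ratio of coefficients is the inverse fourth power of the wavelength ratio.
σ(388)/σ(677) = (677/388)⁴ = (1.7448)⁴ = 9.269.

9.27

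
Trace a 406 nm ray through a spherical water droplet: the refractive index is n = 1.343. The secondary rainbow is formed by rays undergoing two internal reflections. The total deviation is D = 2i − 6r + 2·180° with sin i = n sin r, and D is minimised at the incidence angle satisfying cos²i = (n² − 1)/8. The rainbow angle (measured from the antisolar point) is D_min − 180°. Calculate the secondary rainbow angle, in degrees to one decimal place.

cos²i = (1.80365 − 1)/8 = 0.10046; i = arccos(0.31695) = 71.522°.
sin r = sin 71.522°/1.343 = 0.70621; r = 44.928°.
D_min = 2·71.522° − 6·44.928° + 360° = 233.478°.
Rainbow angle = D_min − 180° = 53.478°.

53.5°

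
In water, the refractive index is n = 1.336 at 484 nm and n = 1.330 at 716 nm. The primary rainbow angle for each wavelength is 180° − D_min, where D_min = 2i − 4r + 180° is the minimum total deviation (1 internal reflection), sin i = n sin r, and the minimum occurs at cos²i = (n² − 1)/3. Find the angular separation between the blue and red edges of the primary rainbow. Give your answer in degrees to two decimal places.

At 484 nm (n = 1.336): cos²i = 0.26163 → i = 59.236°, r = 40.029°, D_min = 138.356°, rainbow angle = 41.644°.
At 716 nm (n = 1.330): cos²i = 0.25630 → i = 59.585°, r = 40.422°, D_min = 137.484°, rainbow angle = 42.516°.
Angular width = |41.644° − 42.516°| = 0.873°.

0.87°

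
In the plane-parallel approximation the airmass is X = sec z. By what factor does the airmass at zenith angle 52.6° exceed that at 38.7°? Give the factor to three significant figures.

X(52.6°)/X(38.7°) = sec 52.6° / sec 38.7° = cos 38.7° / cos 52.6° = 0.7804/0.6074 = 1.2849.

1.28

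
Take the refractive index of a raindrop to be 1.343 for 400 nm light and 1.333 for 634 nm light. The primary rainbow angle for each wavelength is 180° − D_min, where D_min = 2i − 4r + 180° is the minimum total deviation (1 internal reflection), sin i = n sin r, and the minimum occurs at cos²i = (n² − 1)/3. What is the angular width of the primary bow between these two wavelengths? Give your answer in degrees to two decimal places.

At 400 nm (n = 1.343): cos²i = 0.26788 → i = 58.830°, r = 39.577°, D_min = 139.354°, rainbow angle = 40.646°.
At 634 nm (n = 1.333): cos²i = 0.25896 → i = 59.410°, r = 40.225°, D_min = 137.922°, rainbow angle = 42.078°.
Angular width = |40.646° − 42.078°| = 1.432°.

1.43°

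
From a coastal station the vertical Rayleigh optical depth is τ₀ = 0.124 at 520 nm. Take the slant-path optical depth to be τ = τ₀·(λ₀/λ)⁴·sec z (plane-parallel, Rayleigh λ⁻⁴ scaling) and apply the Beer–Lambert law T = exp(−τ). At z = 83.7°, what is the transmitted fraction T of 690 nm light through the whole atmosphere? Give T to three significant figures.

sec 83.7° = 9.1129.
τ = 0.124 × (520/690)⁴ × 9.1129 = 0.124 × 0.3226 × 9.1129 = 0.3645.
T = exp(−0.3645) = 0.6945.

0.695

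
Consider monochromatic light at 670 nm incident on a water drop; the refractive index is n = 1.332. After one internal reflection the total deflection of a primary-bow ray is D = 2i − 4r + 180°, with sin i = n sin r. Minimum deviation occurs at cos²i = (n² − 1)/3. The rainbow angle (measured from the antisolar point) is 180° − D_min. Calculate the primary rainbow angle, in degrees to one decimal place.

42.2°

cos²i = (1.77422 − 1)/3 = 0.25807; i = arccos(0.50801) = 59.469°.
sin r = sin 59.469°/1.332 = 0.64666; r = 40.290°.
D_min = 2·59.469° − 4·40.290° + 180° = 137.776°.
Rainbow angle = 180° − D_min = 42.224°.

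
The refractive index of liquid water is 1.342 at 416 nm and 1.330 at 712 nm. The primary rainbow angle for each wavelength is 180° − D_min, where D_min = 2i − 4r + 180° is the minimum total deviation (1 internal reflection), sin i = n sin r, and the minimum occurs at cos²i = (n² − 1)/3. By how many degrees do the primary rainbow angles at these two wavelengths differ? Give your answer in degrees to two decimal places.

1.73°

At 416 nm (n = 1.342): cos²i = 0.26699 → i = 58.888°, r = 39.641°, D_min = 139.213°, rainbow angle = 40.787°.
At 712 nm (n = 1.330): cos²i = 0.25630 → i = 59.585°, r = 40.422°, D_min = 137.484°, rainbow angle = 42.516°.
Angular width = |40.787° − 42.516°| = 1.729°.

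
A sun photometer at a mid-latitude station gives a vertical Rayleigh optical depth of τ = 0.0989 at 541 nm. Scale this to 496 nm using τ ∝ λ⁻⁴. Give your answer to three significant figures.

τ(496 nm) = τ(541 nm) × (541/496)⁴ = 0.0989 × (1.0907)⁴ = 0.0989 × 1.4153 = 0.1400.

0.140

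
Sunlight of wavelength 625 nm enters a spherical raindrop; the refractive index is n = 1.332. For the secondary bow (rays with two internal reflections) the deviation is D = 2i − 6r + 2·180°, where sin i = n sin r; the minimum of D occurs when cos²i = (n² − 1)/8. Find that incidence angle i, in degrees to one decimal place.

71.9°

cos²i = (1.332² − 1)/8 = (1.77422 − 1)/8 = 0.09678.
cos i = 0.31109, so i = 71.875°.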